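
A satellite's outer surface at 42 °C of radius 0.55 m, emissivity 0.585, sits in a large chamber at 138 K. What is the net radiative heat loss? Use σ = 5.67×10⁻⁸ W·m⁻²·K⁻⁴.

Q ≈ 1200 W

A = 4πr² = 4π × (0.55)² = 3.80 m².
Convert: 42 °C = 315 K.
Q = εσA(T⁴ − T_s⁴). T⁴ − T_s⁴ = (315)⁴ − (138)⁴ = 9.85×10^9 − 3.63×10^8 = 9.48×10^9 K⁴.
Q = 0.585 × 5.67×10⁻⁸ × 3.80 × 9.48×10^9 = 1200 W.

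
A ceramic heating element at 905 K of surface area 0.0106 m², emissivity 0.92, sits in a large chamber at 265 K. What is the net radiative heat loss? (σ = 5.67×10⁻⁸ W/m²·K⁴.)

Q = εσA(T⁴ − T_s⁴). T⁴ − T_s⁴ = (905)⁴ − (265)⁴ = 6.71×10^11 − 4.93×10^9 = 6.66×10^11 K⁴.
Q = 0.92 × 5.67×10⁻⁸ × 0.0106 × 6.66×10^11 = 368 W.

Q ≈ 368 W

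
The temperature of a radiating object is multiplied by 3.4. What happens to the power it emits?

P ∝ T⁴, so the power scales as (3.4)⁴ = 134.

factor ≈ 134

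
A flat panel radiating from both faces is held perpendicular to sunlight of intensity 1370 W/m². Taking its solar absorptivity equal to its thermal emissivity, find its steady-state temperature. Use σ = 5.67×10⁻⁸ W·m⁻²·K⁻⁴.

T ≈ 332 K

Absorbed flux αS = emitted flux 2εσT⁴ per unit area; with α = ε this gives T = (S/2σ)^(1/4).
T = (1370 / (2 × 5.67×10⁻⁸))^(1/4) = (1.21×10^10)^(1/4).
T = 332 K.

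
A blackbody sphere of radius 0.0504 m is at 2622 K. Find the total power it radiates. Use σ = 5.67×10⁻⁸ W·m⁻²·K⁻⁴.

A = 4πr² = 4π × (0.0504)² = 0.0319 m².
P = σAT⁴ = 5.67×10⁻⁸ × 0.0319 × (2622)⁴ = 5.67×10⁻⁸ × 0.0319 × 4.73×10^13.
P = 85500 W.

P ≈ 85500 W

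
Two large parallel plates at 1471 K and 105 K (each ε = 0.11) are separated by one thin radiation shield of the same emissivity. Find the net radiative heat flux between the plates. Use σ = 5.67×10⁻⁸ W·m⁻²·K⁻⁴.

Each of the 2 gaps contributes resistance (2/ε − 1) = 2/0.11 − 1 = 17.18; total = 34.36.
q = σ(T₁⁴ − T₂⁴) / 34.36 = 5.67×10⁻⁸ × 4.68×10^12 / 34.36 = 7730 W/m².

q ≈ 7730 W/m²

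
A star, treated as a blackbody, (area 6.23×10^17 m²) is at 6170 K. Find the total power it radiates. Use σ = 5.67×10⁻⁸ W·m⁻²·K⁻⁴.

P ≈ 5.12×10^25 W

P = σAT⁴ = 5.67×10⁻⁸ × 6.23×10^17 × (6170)⁴ = 5.67×10⁻⁸ × 6.23×10^17 × 1.45×10^15.
P = 5.12×10^25 W.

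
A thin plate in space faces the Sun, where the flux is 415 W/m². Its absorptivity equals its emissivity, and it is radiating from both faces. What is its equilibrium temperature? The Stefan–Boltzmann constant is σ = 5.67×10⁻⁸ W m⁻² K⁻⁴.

Absorbed flux αS = emitted flux 2εσT⁴ per unit area; with α = ε this gives T = (S/2σ)^(1/4).
T = (415 / (2 × 5.67×10⁻⁸))^(1/4) = (3.66×10^9)^(1/4).
T = 246 K.

T ≈ 246 K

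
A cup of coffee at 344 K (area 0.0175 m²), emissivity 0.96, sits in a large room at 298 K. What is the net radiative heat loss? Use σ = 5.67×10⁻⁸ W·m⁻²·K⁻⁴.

Q = εσA(T⁴ − T_s⁴). T⁴ − T_s⁴ = (344)⁴ − (298)⁴ = 1.40×10^10 − 7.89×10^9 = 6.12×10^9 K⁴.
Q = 0.96 × 5.67×10⁻⁸ × 0.0175 × 6.12×10^9 = 5.83 W.

Q ≈ 5.83 W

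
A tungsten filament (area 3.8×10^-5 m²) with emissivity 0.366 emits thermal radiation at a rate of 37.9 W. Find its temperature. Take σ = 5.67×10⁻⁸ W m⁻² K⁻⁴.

From P = εσAT⁴, T = (P / εσA)^(1/4) = (37.9 / (0.366 × 5.67×10⁻⁸ × 3.80×10^-5))^(1/4).
T = (4.81×10^13)^(1/4) = 2630 K.

T ≈ 2630 K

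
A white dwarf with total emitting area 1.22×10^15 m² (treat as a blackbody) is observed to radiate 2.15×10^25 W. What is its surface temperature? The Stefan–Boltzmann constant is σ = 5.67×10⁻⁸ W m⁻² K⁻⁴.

T ≈ 23600 K

From P = σAT⁴, T = (P / σA)^(1/4) = (2.15×10^25 / (5.67×10⁻⁸ × 1.22×10^15))^(1/4).
T = (3.11×10^17)^(1/4) = 23600 K.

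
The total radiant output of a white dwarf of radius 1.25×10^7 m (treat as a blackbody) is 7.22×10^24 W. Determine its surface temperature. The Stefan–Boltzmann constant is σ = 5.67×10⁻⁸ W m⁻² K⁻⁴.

A = 4πr² = 4π × (1.25×10^7)² = 1.96×10^15 m².
From P = σAT⁴, T = (P / σA)^(1/4) = (7.22×10^24 / (5.67×10⁻⁸ × 1.96×10^15))^(1/4).
T = (6.49×10^16)^(1/4) = 16000 K.

T ≈ 16000 K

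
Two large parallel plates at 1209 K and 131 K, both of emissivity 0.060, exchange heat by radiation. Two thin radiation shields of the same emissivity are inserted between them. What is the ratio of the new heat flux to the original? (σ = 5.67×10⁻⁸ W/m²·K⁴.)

With N identical shields there are N+1 = 3 gaps in series, each with the same radiative resistance, so the flux falls to 1/(N+1) of its unshielded value.

ratio ≈ 0.333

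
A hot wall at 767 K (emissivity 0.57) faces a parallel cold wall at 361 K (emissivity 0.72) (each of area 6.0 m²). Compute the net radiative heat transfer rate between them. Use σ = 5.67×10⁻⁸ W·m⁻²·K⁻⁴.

Q ≈ 52200 W

For two large parallel gray plates, q = σ(T₁⁴ − T₂⁴) / (1/ε₁ + 1/ε₂ − 1).
1/ε₁ + 1/ε₂ − 1 = 1/0.57 + 1/0.72 − 1 = 2.143.
T₁⁴ − T₂⁴ = 3.46×10^11 − 1.70×10^10 = 3.29×10^11 K⁴.
q = 5.67×10⁻⁸ × 3.29×10^11 / 2.143 = 8710 W/m².
Q = q·A = 8710 × 6.0 = 52200 W.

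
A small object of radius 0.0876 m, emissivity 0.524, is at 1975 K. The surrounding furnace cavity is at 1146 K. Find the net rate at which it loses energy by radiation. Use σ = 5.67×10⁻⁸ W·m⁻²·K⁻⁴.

Q ≈ 38600 W

A = 4πr² = 4π × (0.0876)² = 0.0964 m².
Q = εσA(T⁴ − T_s⁴). T⁴ − T_s⁴ = (1975)⁴ − (1146)⁴ = 1.52×10^13 − 1.72×10^12 = 1.35×10^13 K⁴.
Q = 0.524 × 5.67×10⁻⁸ × 0.0964 × 1.35×10^13 = 38600 W.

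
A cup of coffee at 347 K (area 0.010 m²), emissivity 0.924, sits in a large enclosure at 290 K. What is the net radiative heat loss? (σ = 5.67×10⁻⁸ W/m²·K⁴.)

Q ≈ 3.89 W

Q = εσA(T⁴ − T_s⁴). T⁴ − T_s⁴ = (347)⁴ − (290)⁴ = 1.45×10^10 − 7.07×10^9 = 7.43×10^9 K⁴.
Q = 0.924 × 5.67×10⁻⁸ × 0.0100 × 7.43×10^9 = 3.89 W.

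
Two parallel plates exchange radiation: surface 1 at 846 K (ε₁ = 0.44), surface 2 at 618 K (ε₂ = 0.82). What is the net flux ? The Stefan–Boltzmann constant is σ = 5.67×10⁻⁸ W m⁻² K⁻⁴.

q ≈ 8340 W/m²

For two large parallel gray plates, q = σ(T₁⁴ − T₂⁴) / (1/ε₁ + 1/ε₂ − 1).
1/ε₁ + 1/ε₂ − 1 = 1/0.44 + 1/0.82 − 1 = 2.492.
T₁⁴ − T₂⁴ = 5.12×10^11 − 1.46×10^11 = 3.66×10^11 K⁴.
q = 5.67×10⁻⁸ × 3.66×10^11 / 2.492 = 8340 W/m².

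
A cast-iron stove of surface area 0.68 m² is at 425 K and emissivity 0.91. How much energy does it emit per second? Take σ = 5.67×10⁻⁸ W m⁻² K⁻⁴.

Stefan–Boltzmann: P = εσAT⁴ = 0.91 × 5.67×10⁻⁸ × 0.680 × (425)⁴ = 0.91 × 5.67×10⁻⁸ × 0.680 × 3.26×10^10.
P = 1140 W.

P ≈ 1140 W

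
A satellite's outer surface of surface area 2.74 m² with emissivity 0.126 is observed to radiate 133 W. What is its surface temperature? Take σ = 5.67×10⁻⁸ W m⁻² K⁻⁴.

From P = εσAT⁴, T = (P / εσA)^(1/4) = (133 / (0.126 × 5.67×10⁻⁸ × 2.74))^(1/4).
T = (6.79×10^9)^(1/4) = 287 K.

T ≈ 287 K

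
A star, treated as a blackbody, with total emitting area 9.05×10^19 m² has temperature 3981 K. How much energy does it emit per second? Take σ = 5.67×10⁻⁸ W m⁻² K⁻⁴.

P = σAT⁴ = 5.67×10⁻⁸ × 9.05×10^19 × (3981)⁴ = 5.67×10⁻⁸ × 9.05×10^19 × 2.51×10^14.
P = 1.29×10^27 W.

P ≈ 1.29×10^27 W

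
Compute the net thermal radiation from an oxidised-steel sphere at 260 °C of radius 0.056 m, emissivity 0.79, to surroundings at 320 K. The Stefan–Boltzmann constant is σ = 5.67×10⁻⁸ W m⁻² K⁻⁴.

Q ≈ 124 W

A = 4πr² = 4π × (0.056)² = 0.0394 m².
Convert: 260 °C = 533 K.
Q = εσA(T⁴ − T_s⁴). T⁴ − T_s⁴ = (533)⁴ − (320)⁴ = 8.07×10^10 − 1.05×10^10 = 7.02×10^10 K⁴.
Q = 0.79 × 5.67×10⁻⁸ × 0.0394 × 7.02×10^10 = 124 W.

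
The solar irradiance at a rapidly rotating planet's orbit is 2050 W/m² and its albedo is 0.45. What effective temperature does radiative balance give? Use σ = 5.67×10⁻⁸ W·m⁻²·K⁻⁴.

Power absorbed = (1−a)S·πR²; power emitted = 4πR²σT⁴. Equating and cancelling πR²:
T = ((1−a)S / 4σ)^(1/4) = (1130 / (4 × 5.67×10⁻⁸))^(1/4) = (4.97×10^9)^(1/4).
T = 266 K.

T ≈ 266 K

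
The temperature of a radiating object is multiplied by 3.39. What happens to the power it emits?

factor ≈ 132

P ∝ T⁴, so the power scales as (3.39)⁴ = 132.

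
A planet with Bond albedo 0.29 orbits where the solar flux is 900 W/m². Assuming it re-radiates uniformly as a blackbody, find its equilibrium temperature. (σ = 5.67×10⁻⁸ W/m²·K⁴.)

T ≈ 230 K

Power absorbed = (1−a)S·πR²; power emitted = 4πR²σT⁴. Equating and cancelling πR²:
T = ((1−a)S / 4σ)^(1/4) = (639 / (4 × 5.67×10⁻⁸))^(1/4) = (2.82×10^9)^(1/4).
T = 230 K.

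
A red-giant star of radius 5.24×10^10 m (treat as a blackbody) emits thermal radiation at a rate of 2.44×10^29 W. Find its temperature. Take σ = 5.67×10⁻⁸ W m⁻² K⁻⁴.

T ≈ 3340 K

A = 4πr² = 4π × (5.24×10^10)² = 3.45×10^22 m².
From P = σAT⁴, T = (P / σA)^(1/4) = (2.44×10^29 / (5.67×10⁻⁸ × 3.45×10^22))^(1/4).
T = (1.25×10^14)^(1/4) = 3340 K.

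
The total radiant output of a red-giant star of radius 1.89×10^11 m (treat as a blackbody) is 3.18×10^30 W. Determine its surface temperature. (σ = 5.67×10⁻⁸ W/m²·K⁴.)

T ≈ 3340 K

A = 4πr² = 4π × (1.89×10^11)² = 4.49×10^23 m².
From P = σAT⁴, T = (P / σA)^(1/4) = (3.18×10^30 / (5.67×10⁻⁸ × 4.49×10^23))^(1/4).
T = (1.25×10^14)^(1/4) = 3340 K.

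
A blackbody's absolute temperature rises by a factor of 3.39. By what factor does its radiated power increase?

factor ≈ 132

P ∝ T⁴, so the power scales as (3.39)⁴ = 132.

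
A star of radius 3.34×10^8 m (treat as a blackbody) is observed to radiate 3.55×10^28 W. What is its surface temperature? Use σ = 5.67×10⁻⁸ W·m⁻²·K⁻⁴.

A = 4πr² = 4π × (3.34×10^8)² = 1.40×10^18 m².
From P = σAT⁴, T = (P / σA)^(1/4) = (3.55×10^28 / (5.67×10⁻⁸ × 1.40×10^18))^(1/4).
T = (4.47×10^17)^(1/4) = 25900 K.

T ≈ 25900 K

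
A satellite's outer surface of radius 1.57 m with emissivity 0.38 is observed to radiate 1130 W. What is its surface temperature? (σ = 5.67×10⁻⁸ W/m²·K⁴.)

T ≈ 203 K

A = 4πr² = 4π × (1.57)² = 31.0 m².
From P = εσAT⁴, T = (P / εσA)^(1/4) = (1130 / (0.38 × 5.67×10⁻⁸ × 31.0))^(1/4).
T = (1.69×10^9)^(1/4) = 203 K.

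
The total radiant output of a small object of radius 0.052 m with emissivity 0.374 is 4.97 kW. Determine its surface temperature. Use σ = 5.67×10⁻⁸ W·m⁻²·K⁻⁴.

T ≈ 1620 K

A = 4πr² = 4π × (0.052)² = 0.0340 m².
From P = εσAT⁴, T = (P / εσA)^(1/4) = (4970 / (0.374 × 5.67×10⁻⁸ × 0.0340))^(1/4).
T = (6.90×10^12)^(1/4) = 1620 K.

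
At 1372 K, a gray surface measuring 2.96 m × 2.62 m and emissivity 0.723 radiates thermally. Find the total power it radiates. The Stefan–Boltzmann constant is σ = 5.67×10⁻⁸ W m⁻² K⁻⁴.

A = 2.96 × 2.62 = 7.76 m².
Stefan–Boltzmann: P = εσAT⁴ = 0.723 × 5.67×10⁻⁸ × 7.76 × (1372)⁴ = 0.723 × 5.67×10⁻⁸ × 7.76 × 3.54×10^12.
P = 1.13×10^6 W.

P ≈ 1.13×10^6 W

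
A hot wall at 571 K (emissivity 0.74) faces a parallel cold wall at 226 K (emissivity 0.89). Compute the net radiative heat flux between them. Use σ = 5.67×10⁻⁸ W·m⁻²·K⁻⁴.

For two large parallel gray plates, q = σ(T₁⁴ − T₂⁴) / (1/ε₁ + 1/ε₂ − 1).
1/ε₁ + 1/ε₂ − 1 = 1/0.74 + 1/0.89 − 1 = 1.475.
T₁⁴ − T₂⁴ = 1.06×10^11 − 2.61×10^9 = 1.04×10^11 K⁴.
q = 5.67×10⁻⁸ × 1.04×10^11 / 1.475 = 3990 W/m².

q ≈ 3990 W/m²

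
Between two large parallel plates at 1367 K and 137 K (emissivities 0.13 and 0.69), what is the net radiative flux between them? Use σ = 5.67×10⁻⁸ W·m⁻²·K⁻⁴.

For two large parallel gray plates, q = σ(T₁⁴ − T₂⁴) / (1/ε₁ + 1/ε₂ − 1).
1/ε₁ + 1/ε₂ − 1 = 1/0.13 + 1/0.69 − 1 = 8.142.
T₁⁴ − T₂⁴ = 3.49×10^12 − 3.52×10^8 = 3.49×10^12 K⁴.
q = 5.67×10⁻⁸ × 3.49×10^12 / 8.142 = 24300 W/m².

q ≈ 24300 W/m²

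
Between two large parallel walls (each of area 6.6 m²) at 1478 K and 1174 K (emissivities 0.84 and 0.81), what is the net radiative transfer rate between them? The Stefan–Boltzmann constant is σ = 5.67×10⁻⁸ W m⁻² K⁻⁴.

For two large parallel gray plates, q = σ(T₁⁴ − T₂⁴) / (1/ε₁ + 1/ε₂ − 1).
1/ε₁ + 1/ε₂ − 1 = 1/0.84 + 1/0.81 − 1 = 1.425.
T₁⁴ − T₂⁴ = 4.77×10^12 − 1.90×10^12 = 2.87×10^12 K⁴.
q = 5.67×10⁻⁸ × 2.87×10^12 / 1.425 = 1.14×10^5 W/m².
Q = q·A = 1.14×10^5 × 6.6 = 7.54×10^5 W.

Q ≈ 7.54×10^5 W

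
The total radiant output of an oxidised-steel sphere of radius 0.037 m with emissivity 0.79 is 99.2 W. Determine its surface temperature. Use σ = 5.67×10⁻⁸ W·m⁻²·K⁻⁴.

A = 4πr² = 4π × (0.037)² = 0.0172 m².
From P = εσAT⁴, T = (P / εσA)^(1/4) = (99.2 / (0.79 × 5.67×10⁻⁸ × 0.0172))^(1/4).
T = (1.29×10^11)^(1/4) = 599 K.

T ≈ 599 K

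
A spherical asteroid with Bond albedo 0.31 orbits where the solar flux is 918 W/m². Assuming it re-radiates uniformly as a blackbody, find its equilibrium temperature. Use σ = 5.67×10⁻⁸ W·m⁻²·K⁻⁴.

T ≈ 230 K

Power absorbed = (1−a)S·πR²; power emitted = 4πR²σT⁴. Equating and cancelling πR²:
T = ((1−a)S / 4σ)^(1/4) = (633 / (4 × 5.67×10⁻⁸))^(1/4) = (2.79×10^9)^(1/4).
T = 230 K.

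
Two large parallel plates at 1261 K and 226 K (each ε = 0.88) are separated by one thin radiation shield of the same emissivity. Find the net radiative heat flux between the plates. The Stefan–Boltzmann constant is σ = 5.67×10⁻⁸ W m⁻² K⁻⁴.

Each of the 2 gaps contributes resistance (2/ε − 1) = 2/0.88 − 1 = 1.273; total = 2.545.
q = σ(T₁⁴ − T₂⁴) / 2.545 = 5.67×10⁻⁸ × 2.53×10^12 / 2.545 = 56300 W/m².

q ≈ 56300 W/m²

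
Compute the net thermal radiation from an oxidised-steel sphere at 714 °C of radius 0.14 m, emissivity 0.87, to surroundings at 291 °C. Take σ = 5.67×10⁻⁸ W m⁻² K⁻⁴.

Q ≈ 10300 W

A = 4πr² = 4π × (0.14)² = 0.246 m².
Convert: 714 °C = 987 K; 291 °C = 564 K.
Q = εσA(T⁴ − T_s⁴). T⁴ − T_s⁴ = (987)⁴ − (564)⁴ = 9.49×10^11 − 1.01×10^11 = 8.48×10^11 K⁴.
Q = 0.87 × 5.67×10⁻⁸ × 0.246 × 8.48×10^11 = 10300 W.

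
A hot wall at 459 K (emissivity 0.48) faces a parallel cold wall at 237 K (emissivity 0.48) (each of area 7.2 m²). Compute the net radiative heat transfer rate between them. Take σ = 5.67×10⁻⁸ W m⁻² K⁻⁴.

Q ≈ 5320 W

For two large parallel gray plates, q = σ(T₁⁴ − T₂⁴) / (1/ε₁ + 1/ε₂ − 1).
1/ε₁ + 1/ε₂ − 1 = 1/0.48 + 1/0.48 − 1 = 3.167.
T₁⁴ − T₂⁴ = 4.44×10^10 − 3.15×10^9 = 4.12×10^10 K⁴.
q = 5.67×10⁻⁸ × 4.12×10^10 / 3.167 = 738 W/m².
Q = q·A = 738 × 7.2 = 5320 W.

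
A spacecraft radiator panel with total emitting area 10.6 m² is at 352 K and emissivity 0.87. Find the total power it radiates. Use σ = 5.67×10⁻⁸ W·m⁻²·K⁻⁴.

P ≈ 8030 W

P = εσAT⁴ = 0.87 × 5.67×10⁻⁸ × 10.6 × (352)⁴ = 0.87 × 5.67×10⁻⁸ × 10.6 × 1.54×10^10.
P = 8030 W.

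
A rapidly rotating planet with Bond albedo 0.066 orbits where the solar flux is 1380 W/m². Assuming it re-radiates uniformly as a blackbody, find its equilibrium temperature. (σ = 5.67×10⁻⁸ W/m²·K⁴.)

Power absorbed = (1−a)S·πR²; power emitted = 4πR²σT⁴. Equating and cancelling πR²:
T = ((1−a)S / 4σ)^(1/4) = (1290 / (4 × 5.67×10⁻⁸))^(1/4) = (5.68×10^9)^(1/4).
T = 275 K.

T ≈ 275 K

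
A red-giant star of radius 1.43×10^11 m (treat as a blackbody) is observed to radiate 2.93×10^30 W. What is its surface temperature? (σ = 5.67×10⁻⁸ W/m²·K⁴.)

T ≈ 3770 K

A = 4πr² = 4π × (1.43×10^11)² = 2.57×10^23 m².
From P = σAT⁴, T = (P / σA)^(1/4) = (2.93×10^30 / (5.67×10⁻⁸ × 2.57×10^23))^(1/4).
T = (2.01×10^14)^(1/4) = 3770 K.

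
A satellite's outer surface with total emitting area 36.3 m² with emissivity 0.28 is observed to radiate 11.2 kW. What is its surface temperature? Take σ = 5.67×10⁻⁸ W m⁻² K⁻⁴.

T ≈ 373 K

From P = εσAT⁴, T = (P / εσA)^(1/4) = (11200 / (0.28 × 5.67×10⁻⁸ × 36.3))^(1/4).
T = (1.94×10^10)^(1/4) = 373 K.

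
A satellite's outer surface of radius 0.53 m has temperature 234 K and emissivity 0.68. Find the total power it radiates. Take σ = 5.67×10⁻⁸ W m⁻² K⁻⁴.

P ≈ 408 W

A = 4πr² = 4π × (0.53)² = 3.53 m².
P = εσAT⁴ = 0.68 × 5.67×10⁻⁸ × 3.53 × (234)⁴ = 0.68 × 5.67×10⁻⁸ × 3.53 × 3.00×10^9.
P = 408 W.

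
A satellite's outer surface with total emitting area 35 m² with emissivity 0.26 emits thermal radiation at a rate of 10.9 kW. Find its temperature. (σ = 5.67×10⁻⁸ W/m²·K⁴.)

T ≈ 381 K

From P = εσAT⁴, T = (P / εσA)^(1/4) = (10900 / (0.26 × 5.67×10⁻⁸ × 35.0))^(1/4).
T = (2.11×10^10)^(1/4) = 381 K.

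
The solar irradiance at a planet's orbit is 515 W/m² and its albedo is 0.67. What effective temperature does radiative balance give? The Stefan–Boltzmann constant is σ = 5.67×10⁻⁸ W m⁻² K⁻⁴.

T ≈ 165 K

Power absorbed = (1−a)S·πR²; power emitted = 4πR²σT⁴. Equating and cancelling πR²:
T = ((1−a)S / 4σ)^(1/4) = (170 / (4 × 5.67×10⁻⁸))^(1/4) = (7.49×10^8)^(1/4).
T = 165 K.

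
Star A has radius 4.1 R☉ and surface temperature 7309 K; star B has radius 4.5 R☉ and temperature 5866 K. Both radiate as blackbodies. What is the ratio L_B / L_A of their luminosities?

L = 4πR²σT⁴ ∝ R²T⁴, so L_B/L_A = (4.5/4.1)² × (5866/7309)⁴ = 1.20 × 0.415 = 0.500.

L_B/L_A ≈ 0.500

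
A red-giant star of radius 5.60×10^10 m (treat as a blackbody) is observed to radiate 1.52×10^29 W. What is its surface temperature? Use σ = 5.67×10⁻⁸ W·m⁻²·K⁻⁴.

T ≈ 2870 K

A = 4πr² = 4π × (5.60×10^10)² = 3.94×10^22 m².
From P = σAT⁴, T = (P / σA)^(1/4) = (1.52×10^29 / (5.67×10⁻⁸ × 3.94×10^22))^(1/4).
T = (6.80×10^13)^(1/4) = 2870 K.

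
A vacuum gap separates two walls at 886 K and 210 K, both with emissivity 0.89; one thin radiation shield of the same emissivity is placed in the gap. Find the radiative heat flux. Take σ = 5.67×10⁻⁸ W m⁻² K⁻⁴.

Each of the 2 gaps contributes resistance (2/ε − 1) = 2/0.89 − 1 = 1.247; total = 2.494.
q = σ(T₁⁴ − T₂⁴) / 2.494 = 5.67×10⁻⁸ × 6.14×10^11 / 2.494 = 14000 W/m².

q ≈ 14000 W/m²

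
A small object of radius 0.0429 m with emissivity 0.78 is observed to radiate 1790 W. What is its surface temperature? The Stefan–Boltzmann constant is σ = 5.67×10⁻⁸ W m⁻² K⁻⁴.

A = 4πr² = 4π × (0.0429)² = 0.0231 m².
From P = εσAT⁴, T = (P / εσA)^(1/4) = (1790 / (0.78 × 5.67×10⁻⁸ × 0.0231))^(1/4).
T = (1.75×10^12)^(1/4) = 1150 K.

T ≈ 1150 K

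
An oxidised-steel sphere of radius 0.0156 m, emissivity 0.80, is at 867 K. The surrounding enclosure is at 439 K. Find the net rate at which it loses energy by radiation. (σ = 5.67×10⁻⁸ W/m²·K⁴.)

A = 4πr² = 4π × (0.0156)² = 3.06×10^-3 m².
Q = εσA(T⁴ − T_s⁴). T⁴ − T_s⁴ = (867)⁴ − (439)⁴ = 5.65×10^11 − 3.71×10^10 = 5.28×10^11 K⁴.
Q = 0.80 × 5.67×10⁻⁸ × 3.06×10^-3 × 5.28×10^11 = 73.2 W.

Q ≈ 73.2 W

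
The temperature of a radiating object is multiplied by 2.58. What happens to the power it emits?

P ∝ T⁴, so the power scales as (2.58)⁴ = 44.3.

factor ≈ 44.3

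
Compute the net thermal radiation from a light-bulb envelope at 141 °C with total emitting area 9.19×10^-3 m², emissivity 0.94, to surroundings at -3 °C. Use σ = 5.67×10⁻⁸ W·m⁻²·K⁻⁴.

Q ≈ 11.8 W

Convert: 141 °C = 414 K; -3 °C = 270 K.
Q = εσA(T⁴ − T_s⁴). T⁴ − T_s⁴ = (414)⁴ − (270)⁴ = 2.94×10^10 − 5.31×10^9 = 2.41×10^10 K⁴.
Q = 0.94 × 5.67×10⁻⁸ × 9.19×10^-3 × 2.41×10^10 = 11.8 W.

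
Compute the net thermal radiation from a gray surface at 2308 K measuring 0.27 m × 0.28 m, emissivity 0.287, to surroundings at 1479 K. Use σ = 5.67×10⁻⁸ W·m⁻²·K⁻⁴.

A = 0.27 × 0.28 = 0.0756 m².
Q = εσA(T⁴ − T_s⁴). T⁴ − T_s⁴ = (2308)⁴ − (1479)⁴ = 2.84×10^13 − 4.78×10^12 = 2.36×10^13 K⁴.
Q = 0.287 × 5.67×10⁻⁸ × 0.0756 × 2.36×10^13 = 29000 W.

Q ≈ 29000 W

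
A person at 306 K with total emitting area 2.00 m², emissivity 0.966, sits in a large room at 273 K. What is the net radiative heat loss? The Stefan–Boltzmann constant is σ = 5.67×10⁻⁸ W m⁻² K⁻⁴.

Q = εσA(T⁴ − T_s⁴). T⁴ − T_s⁴ = (306)⁴ − (273)⁴ = 8.77×10^9 − 5.55×10^9 = 3.21×10^9 K⁴.
Q = 0.966 × 5.67×10⁻⁸ × 2.00 × 3.21×10^9 = 352 W.

Q ≈ 352 W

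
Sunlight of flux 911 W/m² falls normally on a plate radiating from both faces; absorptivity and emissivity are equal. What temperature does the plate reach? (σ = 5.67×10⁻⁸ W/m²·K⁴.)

T ≈ 299 K

Absorbed flux αS = emitted flux 2εσT⁴ per unit area; with α = ε this gives T = (S/2σ)^(1/4).
T = (911 / (2 × 5.67×10⁻⁸))^(1/4) = (8.03×10^9)^(1/4).
T = 299 K.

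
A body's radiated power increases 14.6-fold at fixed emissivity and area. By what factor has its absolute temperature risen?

factor ≈ 1.95

P ∝ T⁴ ⇒ T ∝ P^(1/4), so T scales by (14.6)^(1/4) = 1.95.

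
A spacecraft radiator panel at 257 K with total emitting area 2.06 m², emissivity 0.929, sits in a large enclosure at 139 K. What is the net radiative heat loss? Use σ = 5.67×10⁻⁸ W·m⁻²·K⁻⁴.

Q ≈ 433 W

Q = εσA(T⁴ − T_s⁴). T⁴ − T_s⁴ = (257)⁴ − (139)⁴ = 4.36×10^9 − 3.73×10^8 = 3.99×10^9 K⁴.
Q = 0.929 × 5.67×10⁻⁸ × 2.06 × 3.99×10^9 = 433 W.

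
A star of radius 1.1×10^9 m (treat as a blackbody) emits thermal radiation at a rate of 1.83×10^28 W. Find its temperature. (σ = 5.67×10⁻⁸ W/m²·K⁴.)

T ≈ 12100 K

A = 4πr² = 4π × (1.1×10^9)² = 1.52×10^19 m².
From P = σAT⁴, T = (P / σA)^(1/4) = (1.83×10^28 / (5.67×10⁻⁸ × 1.52×10^19))^(1/4).
T = (2.12×10^16)^(1/4) = 12100 K.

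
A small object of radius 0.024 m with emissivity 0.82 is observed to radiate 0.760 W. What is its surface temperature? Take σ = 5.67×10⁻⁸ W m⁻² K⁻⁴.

A = 4πr² = 4π × (0.024)² = 7.24×10^-3 m².
From P = εσAT⁴, T = (P / εσA)^(1/4) = (0.760 / (0.82 × 5.67×10⁻⁸ × 7.24×10^-3))^(1/4).
T = (2.26×10^9)^(1/4) = 218 K.

T ≈ 218 K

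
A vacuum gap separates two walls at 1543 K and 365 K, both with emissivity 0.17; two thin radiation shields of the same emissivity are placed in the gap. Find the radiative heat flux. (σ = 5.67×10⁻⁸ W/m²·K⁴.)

q ≈ 9920 W/m²

Each of the 3 gaps contributes resistance (2/ε − 1) = 2/0.17 − 1 = 10.76; total = 32.29.
q = σ(T₁⁴ − T₂⁴) / 32.29 = 5.67×10⁻⁸ × 5.65×10^12 / 32.29 = 9920 W/m².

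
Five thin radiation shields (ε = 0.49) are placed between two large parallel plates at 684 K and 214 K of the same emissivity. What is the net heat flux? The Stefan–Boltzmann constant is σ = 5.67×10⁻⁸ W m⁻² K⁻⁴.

Each of the 6 gaps contributes resistance (2/ε − 1) = 2/0.49 − 1 = 3.082; total = 18.49.
q = σ(T₁⁴ − T₂⁴) / 18.49 = 5.67×10⁻⁸ × 2.17×10^11 / 18.49 = 665 W/m².

q ≈ 665 W/m²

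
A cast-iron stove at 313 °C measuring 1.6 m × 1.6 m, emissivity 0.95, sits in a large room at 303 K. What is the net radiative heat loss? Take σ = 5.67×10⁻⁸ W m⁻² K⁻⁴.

Q ≈ 15100 W

A = 1.6 × 1.6 = 2.56 m².
Convert: 313 °C = 586 K.
Q = εσA(T⁴ − T_s⁴). T⁴ − T_s⁴ = (586)⁴ − (303)⁴ = 1.18×10^11 − 8.43×10^9 = 1.09×10^11 K⁴.
Q = 0.95 × 5.67×10⁻⁸ × 2.56 × 1.09×10^11 = 15100 W.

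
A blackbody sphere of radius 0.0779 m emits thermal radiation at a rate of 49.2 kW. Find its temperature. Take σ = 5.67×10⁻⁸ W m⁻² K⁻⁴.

A = 4πr² = 4π × (0.0779)² = 0.0763 m².
From P = σAT⁴, T = (P / σA)^(1/4) = (49200 / (5.67×10⁻⁸ × 0.0763))^(1/4).
T = (1.14×10^13)^(1/4) = 1840 K.

T ≈ 1840 K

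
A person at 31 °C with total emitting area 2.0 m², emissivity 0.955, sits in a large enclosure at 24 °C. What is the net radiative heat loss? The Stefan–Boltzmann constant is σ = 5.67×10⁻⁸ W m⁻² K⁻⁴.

Q ≈ 82.3 W

Convert: 31 °C = 304 K; 24 °C = 297 K.
Q = εσA(T⁴ − T_s⁴). T⁴ − T_s⁴ = (304)⁴ − (297)⁴ = 8.54×10^9 − 7.78×10^9 = 7.60×10^8 K⁴.
Q = 0.955 × 5.67×10⁻⁸ × 2.00 × 7.60×10^8 = 82.3 W.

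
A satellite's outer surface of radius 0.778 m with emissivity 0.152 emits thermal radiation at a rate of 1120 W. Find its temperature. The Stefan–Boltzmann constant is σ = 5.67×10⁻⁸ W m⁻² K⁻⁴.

T ≈ 362 K

A = 4πr² = 4π × (0.778)² = 7.61 m².
From P = εσAT⁴, T = (P / εσA)^(1/4) = (1120 / (0.152 × 5.67×10⁻⁸ × 7.61))^(1/4).
T = (1.71×10^10)^(1/4) = 362 K.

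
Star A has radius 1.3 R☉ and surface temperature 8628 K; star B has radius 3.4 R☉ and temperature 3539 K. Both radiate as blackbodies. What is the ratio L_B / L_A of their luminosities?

L = 4πR²σT⁴ ∝ R²T⁴, so L_B/L_A = (3.4/1.3)² × (3539/8628)⁴ = 6.84 × 0.0283 = 0.194.

L_B/L_A ≈ 0.194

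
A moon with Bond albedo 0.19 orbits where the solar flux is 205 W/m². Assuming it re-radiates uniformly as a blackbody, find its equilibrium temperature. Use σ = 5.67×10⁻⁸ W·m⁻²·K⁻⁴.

T ≈ 164 K

Power absorbed = (1−a)S·πR²; power emitted = 4πR²σT⁴. Equating and cancelling πR²:
T = ((1−a)S / 4σ)^(1/4) = (166 / (4 × 5.67×10⁻⁸))^(1/4) = (7.32×10^8)^(1/4).
T = 164 K.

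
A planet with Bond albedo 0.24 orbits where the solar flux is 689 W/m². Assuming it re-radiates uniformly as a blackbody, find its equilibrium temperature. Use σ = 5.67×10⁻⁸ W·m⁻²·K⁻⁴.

Power absorbed = (1−a)S·πR²; power emitted = 4πR²σT⁴. Equating and cancelling πR²:
T = ((1−a)S / 4σ)^(1/4) = (524 / (4 × 5.67×10⁻⁸))^(1/4) = (2.31×10^9)^(1/4).
T = 219 K.

T ≈ 219 K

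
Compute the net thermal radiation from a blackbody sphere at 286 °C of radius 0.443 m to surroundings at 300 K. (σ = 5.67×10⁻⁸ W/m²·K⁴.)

Q ≈ 12500 W

A = 4πr² = 4π × (0.443)² = 2.47 m².
Convert: 286 °C = 559 K.
Q = σA(T⁴ − T_s⁴). T⁴ − T_s⁴ = (559)⁴ − (300)⁴ = 9.76×10^10 − 8.10×10^9 = 8.95×10^10 K⁴.
Q = 5.67×10⁻⁸ × 2.47 × 8.95×10^10 = 12500 W.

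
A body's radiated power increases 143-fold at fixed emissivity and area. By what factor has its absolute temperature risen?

factor ≈ 3.46

P ∝ T⁴ ⇒ T ∝ P^(1/4), so T scales by (143)^(1/4) = 3.46.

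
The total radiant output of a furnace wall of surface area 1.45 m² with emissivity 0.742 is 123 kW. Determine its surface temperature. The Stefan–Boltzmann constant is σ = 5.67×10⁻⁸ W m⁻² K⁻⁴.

From P = εσAT⁴, T = (P / εσA)^(1/4) = (1.23×10^5 / (0.742 × 5.67×10⁻⁸ × 1.45))^(1/4).
T = (2.02×10^12)^(1/4) = 1190 K.

T ≈ 1190 K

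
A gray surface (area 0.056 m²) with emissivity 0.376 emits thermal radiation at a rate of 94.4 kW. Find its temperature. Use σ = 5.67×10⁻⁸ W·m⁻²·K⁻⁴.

T ≈ 2980 K

From P = εσAT⁴, T = (P / εσA)^(1/4) = (94400 / (0.376 × 5.67×10⁻⁸ × 0.0560))^(1/4).
T = (7.91×10^13)^(1/4) = 2980 K.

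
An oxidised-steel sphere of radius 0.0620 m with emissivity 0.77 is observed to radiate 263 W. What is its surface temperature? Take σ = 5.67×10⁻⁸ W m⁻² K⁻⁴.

T ≈ 594 K

A = 4πr² = 4π × (0.0620)² = 0.0483 m².
From P = εσAT⁴, T = (P / εσA)^(1/4) = (263 / (0.77 × 5.67×10⁻⁸ × 0.0483))^(1/4).
T = (1.25×10^11)^(1/4) = 594 K.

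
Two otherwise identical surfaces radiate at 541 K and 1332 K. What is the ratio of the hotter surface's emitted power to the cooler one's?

P ∝ T⁴, so the ratio is (1332/541)⁴ = (2.462)⁴ = 36.7.

ratio ≈ 36.7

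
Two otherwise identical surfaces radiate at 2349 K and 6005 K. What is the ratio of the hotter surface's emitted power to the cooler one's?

P ∝ T⁴, so the ratio is (6005/2349)⁴ = (2.556)⁴ = 42.7.

ratio ≈ 42.7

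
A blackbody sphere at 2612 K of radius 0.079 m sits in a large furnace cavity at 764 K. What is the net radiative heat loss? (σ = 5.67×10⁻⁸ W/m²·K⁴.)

Q ≈ 2.05×10^5 W

A = 4πr² = 4π × (0.079)² = 0.0784 m².
Q = σA(T⁴ − T_s⁴). T⁴ − T_s⁴ = (2612)⁴ − (764)⁴ = 4.65×10^13 − 3.41×10^11 = 4.62×10^13 K⁴.
Q = 5.67×10⁻⁸ × 0.0784 × 4.62×10^13 = 2.05×10^5 W.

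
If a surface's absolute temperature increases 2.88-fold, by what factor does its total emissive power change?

factor ≈ 68.8

P ∝ T⁴, so the power scales as (2.88)⁴ = 68.8.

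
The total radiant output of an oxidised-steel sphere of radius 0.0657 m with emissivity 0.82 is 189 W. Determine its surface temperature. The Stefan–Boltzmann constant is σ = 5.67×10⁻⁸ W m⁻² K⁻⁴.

A = 4πr² = 4π × (0.0657)² = 0.0542 m².
From P = εσAT⁴, T = (P / εσA)^(1/4) = (189 / (0.82 × 5.67×10⁻⁸ × 0.0542))^(1/4).
T = (7.49×10^10)^(1/4) = 523 K.

T ≈ 523 K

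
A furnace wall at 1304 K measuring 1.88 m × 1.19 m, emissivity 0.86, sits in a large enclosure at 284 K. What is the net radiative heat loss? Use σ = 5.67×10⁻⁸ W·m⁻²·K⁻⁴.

A = 1.88 × 1.19 = 2.24 m².
Q = εσA(T⁴ − T_s⁴). T⁴ − T_s⁴ = (1304)⁴ − (284)⁴ = 2.89×10^12 − 6.51×10^9 = 2.88×10^12 K⁴.
Q = 0.86 × 5.67×10⁻⁸ × 2.24 × 2.88×10^12 = 3.15×10^5 W.

Q ≈ 3.15×10^5 W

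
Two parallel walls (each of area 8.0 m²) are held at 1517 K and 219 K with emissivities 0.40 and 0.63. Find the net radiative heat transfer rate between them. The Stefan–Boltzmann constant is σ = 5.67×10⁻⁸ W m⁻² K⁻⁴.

Q ≈ 7.78×10^5 W

For two large parallel gray plates, q = σ(T₁⁴ − T₂⁴) / (1/ε₁ + 1/ε₂ − 1).
1/ε₁ + 1/ε₂ − 1 = 1/0.40 + 1/0.63 − 1 = 3.087.
T₁⁴ − T₂⁴ = 5.30×10^12 − 2.30×10^9 = 5.29×10^12 K⁴.
q = 5.67×10⁻⁸ × 5.29×10^12 / 3.087 = 97200 W/m².
Q = q·A = 97200 × 8.0 = 7.78×10^5 W.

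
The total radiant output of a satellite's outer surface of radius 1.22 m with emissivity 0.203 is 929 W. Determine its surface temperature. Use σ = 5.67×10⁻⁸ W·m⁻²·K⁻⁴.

T ≈ 256 K

A = 4πr² = 4π × (1.22)² = 18.7 m².
From P = εσAT⁴, T = (P / εσA)^(1/4) = (929 / (0.203 × 5.67×10⁻⁸ × 18.7))^(1/4).
T = (4.32×10^9)^(1/4) = 256 K.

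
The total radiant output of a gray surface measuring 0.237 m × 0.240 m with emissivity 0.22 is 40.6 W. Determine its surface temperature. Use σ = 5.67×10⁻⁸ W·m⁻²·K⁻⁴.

T ≈ 489 K

A = 0.237 × 0.240 = 0.0569 m².
From P = εσAT⁴, T = (P / εσA)^(1/4) = (40.6 / (0.22 × 5.67×10⁻⁸ × 0.0569))^(1/4).
T = (5.72×10^10)^(1/4) = 489 K.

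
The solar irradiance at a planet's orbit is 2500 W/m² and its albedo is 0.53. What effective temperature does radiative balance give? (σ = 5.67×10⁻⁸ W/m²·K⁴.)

T ≈ 268 K

Power absorbed = (1−a)S·πR²; power emitted = 4πR²σT⁴. Equating and cancelling πR²:
T = ((1−a)S / 4σ)^(1/4) = (1180 / (4 × 5.67×10⁻⁸))^(1/4) = (5.18×10^9)^(1/4).
T = 268 K.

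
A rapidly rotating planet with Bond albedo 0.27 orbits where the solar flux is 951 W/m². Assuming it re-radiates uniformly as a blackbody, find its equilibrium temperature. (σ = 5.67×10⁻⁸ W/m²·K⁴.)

Power absorbed = (1−a)S·πR²; power emitted = 4πR²σT⁴. Equating and cancelling πR²:
T = ((1−a)S / 4σ)^(1/4) = (694 / (4 × 5.67×10⁻⁸))^(1/4) = (3.06×10^9)^(1/4).
T = 235 K.

T ≈ 235 K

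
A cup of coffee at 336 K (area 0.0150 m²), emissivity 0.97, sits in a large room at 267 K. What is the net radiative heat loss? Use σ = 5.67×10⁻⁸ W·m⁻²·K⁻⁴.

Q ≈ 6.32 W

Q = εσA(T⁴ − T_s⁴). T⁴ − T_s⁴ = (336)⁴ − (267)⁴ = 1.27×10^10 − 5.08×10^9 = 7.66×10^9 K⁴.
Q = 0.97 × 5.67×10⁻⁸ × 0.0150 × 7.66×10^9 = 6.32 W.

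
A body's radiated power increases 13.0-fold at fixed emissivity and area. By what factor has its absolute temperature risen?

P ∝ T⁴ ⇒ T ∝ P^(1/4), so T scales by (13.0)^(1/4) = 1.90.

factor ≈ 1.90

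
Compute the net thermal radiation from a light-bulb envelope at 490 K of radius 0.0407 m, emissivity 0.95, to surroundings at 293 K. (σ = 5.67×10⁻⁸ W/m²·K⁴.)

Q ≈ 56.4 W

A = 4πr² = 4π × (0.0407)² = 0.0208 m².
Q = εσA(T⁴ − T_s⁴). T⁴ − T_s⁴ = (490)⁴ − (293)⁴ = 5.76×10^10 − 7.37×10^9 = 5.03×10^10 K⁴.
Q = 0.95 × 5.67×10⁻⁸ × 0.0208 × 5.03×10^10 = 56.4 W.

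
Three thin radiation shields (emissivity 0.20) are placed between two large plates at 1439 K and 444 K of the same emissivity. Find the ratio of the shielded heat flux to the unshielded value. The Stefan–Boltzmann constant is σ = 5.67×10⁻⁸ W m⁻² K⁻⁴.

With N identical shields there are N+1 = 4 gaps in series, each with the same radiative resistance, so the flux falls to 1/(N+1) of its unshielded value.

ratio ≈ 0.250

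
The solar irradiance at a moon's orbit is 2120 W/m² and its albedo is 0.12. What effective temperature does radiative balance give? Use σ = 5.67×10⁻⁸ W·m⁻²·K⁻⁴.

Power absorbed = (1−a)S·πR²; power emitted = 4πR²σT⁴. Equating and cancelling πR²:
T = ((1−a)S / 4σ)^(1/4) = (1870 / (4 × 5.67×10⁻⁸))^(1/4) = (8.23×10^9)^(1/4).
T = 301 K.

T ≈ 301 K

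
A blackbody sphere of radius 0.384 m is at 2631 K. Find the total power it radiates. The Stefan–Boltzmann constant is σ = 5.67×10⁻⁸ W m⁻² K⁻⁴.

P ≈ 5.03×10^6 W

A = 4πr² = 4π × (0.384)² = 1.85 m².
P = σAT⁴ = 5.67×10⁻⁸ × 1.85 × (2631)⁴ = 5.67×10⁻⁸ × 1.85 × 4.79×10^13.
P = 5.03×10^6 W.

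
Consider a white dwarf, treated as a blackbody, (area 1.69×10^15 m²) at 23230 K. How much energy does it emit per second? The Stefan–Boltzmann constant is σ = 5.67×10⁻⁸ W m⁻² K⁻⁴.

P = σAT⁴ = 5.67×10⁻⁸ × 1.69×10^15 × (23230)⁴ = 5.67×10⁻⁸ × 1.69×10^15 × 2.91×10^17.
P = 2.79×10^25 W.

P ≈ 2.79×10^25 W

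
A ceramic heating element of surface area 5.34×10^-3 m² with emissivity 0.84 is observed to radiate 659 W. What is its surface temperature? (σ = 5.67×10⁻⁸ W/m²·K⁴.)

From P = εσAT⁴, T = (P / εσA)^(1/4) = (659 / (0.84 × 5.67×10⁻⁸ × 5.34×10^-3))^(1/4).
T = (2.59×10^12)^(1/4) = 1270 K.

T ≈ 1270 K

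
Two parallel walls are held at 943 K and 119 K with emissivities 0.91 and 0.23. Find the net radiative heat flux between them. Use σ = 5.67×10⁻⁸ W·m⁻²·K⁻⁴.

q ≈ 10100 W/m²

For two large parallel gray plates, q = σ(T₁⁴ − T₂⁴) / (1/ε₁ + 1/ε₂ − 1).
1/ε₁ + 1/ε₂ − 1 = 1/0.91 + 1/0.23 − 1 = 4.447.
T₁⁴ − T₂⁴ = 7.91×10^11 − 2.01×10^8 = 7.91×10^11 K⁴.
q = 5.67×10⁻⁸ × 7.91×10^11 / 4.447 = 10100 W/m².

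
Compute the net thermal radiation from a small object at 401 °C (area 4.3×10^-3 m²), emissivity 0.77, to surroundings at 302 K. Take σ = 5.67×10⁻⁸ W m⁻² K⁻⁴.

Q ≈ 37.2 W

Convert: 401 °C = 674 K.
Q = εσA(T⁴ − T_s⁴). T⁴ − T_s⁴ = (674)⁴ − (302)⁴ = 2.06×10^11 − 8.32×10^9 = 1.98×10^11 K⁴.
Q = 0.77 × 5.67×10⁻⁸ × 4.30×10^-3 × 1.98×10^11 = 37.2 W.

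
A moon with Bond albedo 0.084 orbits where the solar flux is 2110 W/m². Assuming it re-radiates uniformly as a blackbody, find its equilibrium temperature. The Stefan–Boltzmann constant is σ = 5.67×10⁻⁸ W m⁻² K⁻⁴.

Power absorbed = (1−a)S·πR²; power emitted = 4πR²σT⁴. Equating and cancelling πR²:
T = ((1−a)S / 4σ)^(1/4) = (1930 / (4 × 5.67×10⁻⁸))^(1/4) = (8.52×10^9)^(1/4).
T = 304 K.

T ≈ 304 K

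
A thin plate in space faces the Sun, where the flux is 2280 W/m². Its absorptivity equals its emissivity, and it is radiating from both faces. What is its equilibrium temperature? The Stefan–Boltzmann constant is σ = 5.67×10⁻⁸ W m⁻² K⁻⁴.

T ≈ 377 K

Absorbed flux αS = emitted flux 2εσT⁴ per unit area; with α = ε this gives T = (S/2σ)^(1/4).
T = (2280 / (2 × 5.67×10⁻⁸))^(1/4) = (2.01×10^10)^(1/4).
T = 377 K.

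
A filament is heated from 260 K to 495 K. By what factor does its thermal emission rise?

ratio ≈ 13.1

P ∝ T⁴, so the ratio is (495/260)⁴ = (1.904)⁴ = 13.1.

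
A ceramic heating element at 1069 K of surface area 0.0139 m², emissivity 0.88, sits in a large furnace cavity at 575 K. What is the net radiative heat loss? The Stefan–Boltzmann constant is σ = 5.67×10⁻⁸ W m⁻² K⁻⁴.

Q ≈ 830 W

Q = εσA(T⁴ − T_s⁴). T⁴ − T_s⁴ = (1069)⁴ − (575)⁴ = 1.31×10^12 − 1.09×10^11 = 1.20×10^12 K⁴.
Q = 0.88 × 5.67×10⁻⁸ × 0.0139 × 1.20×10^12 = 830 W.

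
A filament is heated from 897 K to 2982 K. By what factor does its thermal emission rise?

ratio ≈ 122

P ∝ T⁴, so the ratio is (2982/897)⁴ = (3.324)⁴ = 122.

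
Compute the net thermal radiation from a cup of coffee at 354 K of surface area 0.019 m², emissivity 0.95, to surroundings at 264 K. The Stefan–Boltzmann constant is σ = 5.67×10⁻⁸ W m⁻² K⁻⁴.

Q ≈ 11.1 W

Q = εσA(T⁴ − T_s⁴). T⁴ − T_s⁴ = (354)⁴ − (264)⁴ = 1.57×10^10 − 4.86×10^9 = 1.08×10^10 K⁴.
Q = 0.95 × 5.67×10⁻⁸ × 0.0190 × 1.08×10^10 = 11.1 W.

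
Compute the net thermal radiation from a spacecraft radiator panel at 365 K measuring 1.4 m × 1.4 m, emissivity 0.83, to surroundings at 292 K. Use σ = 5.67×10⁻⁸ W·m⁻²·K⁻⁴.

A = 1.4 × 1.4 = 1.96 m².
Q = εσA(T⁴ − T_s⁴). T⁴ − T_s⁴ = (365)⁴ − (292)⁴ = 1.77×10^10 − 7.27×10^9 = 1.05×10^10 K⁴.
Q = 0.83 × 5.67×10⁻⁸ × 1.96 × 1.05×10^10 = 967 W.

Q ≈ 967 W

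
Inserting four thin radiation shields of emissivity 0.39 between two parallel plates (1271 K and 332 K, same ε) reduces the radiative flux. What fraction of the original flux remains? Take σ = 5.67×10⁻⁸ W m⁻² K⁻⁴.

ratio ≈ 0.200

With N identical shields there are N+1 = 5 gaps in series, each with the same radiative resistance, so the flux falls to 1/(N+1) of its unshielded value.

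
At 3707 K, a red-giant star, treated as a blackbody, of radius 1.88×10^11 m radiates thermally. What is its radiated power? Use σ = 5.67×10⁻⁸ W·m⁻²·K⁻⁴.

P ≈ 4.76×10^30 W

A = 4πr² = 4π × (1.88×10^11)² = 4.44×10^23 m².
P = σAT⁴ = 5.67×10⁻⁸ × 4.44×10^23 × (3707)⁴ = 5.67×10⁻⁸ × 4.44×10^23 × 1.89×10^14.
P = 4.76×10^30 W.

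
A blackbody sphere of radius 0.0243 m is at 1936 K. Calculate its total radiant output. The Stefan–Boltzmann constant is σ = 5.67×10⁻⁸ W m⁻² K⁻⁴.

P ≈ 5910 W

A = 4πr² = 4π × (0.0243)² = 7.42×10^-3 m².
P = σAT⁴ = 5.67×10⁻⁸ × 7.42×10^-3 × (1936)⁴ = 5.67×10⁻⁸ × 7.42×10^-3 × 1.40×10^13.
P = 5910 W.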